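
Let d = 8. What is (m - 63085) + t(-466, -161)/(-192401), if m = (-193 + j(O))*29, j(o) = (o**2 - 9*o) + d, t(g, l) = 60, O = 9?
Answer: -13169848510/192401 ≈ -68450.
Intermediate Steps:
j(o) = 8 + o**2 - 9*o (j(o) = (o**2 - 9*o) + 8 = 8 + o**2 - 9*o)
m = -5365 (m = (-193 + (8 + 9**2 - 9*9))*29 = (-193 + (8 + 81 - 81))*29 = (-193 + 8)*29 = -185*29 = -5365)
(m - 63085) + t(-466, -161)/(-192401) = (-5365 - 63085) + 60/(-192401) = -68450 + 60*(-1/192401) = -68450 - 60/192401 = -13169848510/192401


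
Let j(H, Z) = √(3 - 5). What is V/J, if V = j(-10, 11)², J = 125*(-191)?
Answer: 2/23875 ≈ 8.3770e-5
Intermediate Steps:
J = -23875
j(H, Z) = I*√2 (j(H, Z) = √(-2) = I*√2)
V = -2 (V = (I*√2)² = -2)
V/J = -2/(-23875) = -2*(-1/23875) = 2/23875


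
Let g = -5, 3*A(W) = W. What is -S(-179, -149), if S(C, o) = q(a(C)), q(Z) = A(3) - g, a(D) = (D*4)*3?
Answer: -6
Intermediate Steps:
A(W) = W/3
a(D) = 12*D (a(D) = (4*D)*3 = 12*D)
q(Z) = 6 (q(Z) = (1/3)*3 - 1*(-5) = 1 + 5 = 6)
S(C, o) = 6
-S(-179, -149) = -1*6 = -6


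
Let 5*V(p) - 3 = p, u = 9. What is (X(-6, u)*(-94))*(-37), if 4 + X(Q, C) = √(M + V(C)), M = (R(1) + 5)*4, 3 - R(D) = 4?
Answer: -13912 + 6956*√115/5 ≈ 1007.0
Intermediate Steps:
R(D) = -1 (R(D) = 3 - 1*4 = 3 - 4 = -1)
V(p) = ⅗ + p/5
M = 16 (M = (-1 + 5)*4 = 4*4 = 16)
X(Q, C) = -4 + √(83/5 + C/5) (X(Q, C) = -4 + √(16 + (⅗ + C/5)) = -4 + √(83/5 + C/5))
(X(-6, u)*(-94))*(-37) = ((-4 + √(415 + 5*9)/5)*(-94))*(-37) = ((-4 + √(415 + 45)/5)*(-94))*(-37) = ((-4 + √460/5)*(-94))*(-37) = ((-4 + (2*√115)/5)*(-94))*(-37) = ((-4 + 2*√115/5)*(-94))*(-37) = (376 - 188*√115/5)*(-37) = -13912 + 6956*√115/5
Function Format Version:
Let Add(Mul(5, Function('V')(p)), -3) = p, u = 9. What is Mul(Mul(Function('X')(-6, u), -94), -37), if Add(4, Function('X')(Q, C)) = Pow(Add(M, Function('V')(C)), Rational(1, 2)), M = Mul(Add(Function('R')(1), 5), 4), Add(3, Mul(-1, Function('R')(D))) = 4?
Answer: Add(-13912, Mul(Rational(6956, 5), Pow(115, Rational(1, 2)))) ≈ 1007.0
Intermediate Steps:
Function('R')(D) = -1 (Function('R')(D) = Add(3, Mul(-1, 4)) = Add(3, -4) = -1)
Function('V')(p) = Add(Rational(3, 5), Mul(Rational(1, 5), p))
M = 16 (M = Mul(Add(-1, 5), 4) = Mul(4, 4) = 16)
Function('X')(Q, C) = Add(-4, Pow(Add(Rational(83, 5), Mul(Rational(1, 5), C)), Rational(1, 2))) (Function('X')(Q, C) = Add(-4, Pow(Add(16, Add(Rational(3, 5), Mul(Rational(1, 5), C))), Rational(1, 2))) = Add(-4, Pow(Add(Rational(83, 5), Mul(Rational(1, 5), C)), Rational(1, 2))))
Mul(Mul(Function('X')(-6, u), -94), -37) = Mul(Mul(Add(-4, Mul(Rational(1, 5), Pow(Add(415, Mul(5, 9)), Rational(1, 2)))), -94), -37) = Mul(Mul(Add(-4, Mul(Rational(1, 5), Pow(Add(415, 45), Rational(1, 2)))), -94), -37) = Mul(Mul(Add(-4, Mul(Rational(1, 5), Pow(460, Rational(1, 2)))), -94), -37) = Mul(Mul(Add(-4, Mul(Rational(1, 5), Mul(2, Pow(115, Rational(1, 2))))), -94), -37) = Mul(Mul(Add(-4, Mul(Rational(2, 5), Pow(115, Rational(1, 2)))), -94), -37) = Mul(Add(376, Mul(Rational(-188, 5), Pow(115, Rational(1, 2)))), -37) = Add(-13912, Mul(Rational(6956, 5), Pow(115, Rational(1, 2))))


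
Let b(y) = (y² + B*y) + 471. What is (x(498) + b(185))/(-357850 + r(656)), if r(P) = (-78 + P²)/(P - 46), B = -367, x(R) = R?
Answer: 9973805/108929121 ≈ 0.091562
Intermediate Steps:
r(P) = (-78 + P²)/(-46 + P)
b(y) = 471 + y² - 367*y (b(y) = (y² - 367*y) + 471 = 471 + y² - 367*y)
(x(498) + b(185))/(-357850 + r(656)) = (498 + (471 + 185² - 367*185))/(-357850 + (-78 + 656²)/(-46 + 656)) = (498 + (471 + 34225 - 67895))/(-357850 + (-78 + 430336)/610) = (498 - 33199)/(-357850 + (1/610)*430258) = -32701/(-357850 + 215129/305) = -32701/(-108929121/305) = -32701*(-305/108929121) = 9973805/108929121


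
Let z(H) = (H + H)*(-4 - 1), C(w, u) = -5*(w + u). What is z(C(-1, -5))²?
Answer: 90000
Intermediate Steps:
C(w, u) = -5*u - 5*w (C(w, u) = -5*(u + w) = -5*u - 5*w)
z(H) = -10*H (z(H) = (2*H)*(-5) = -10*H)
z(C(-1, -5))² = (-10*(-5*(-5) - 5*(-1)))² = (-10*(25 + 5))² = (-10*30)² = (-300)² = 90000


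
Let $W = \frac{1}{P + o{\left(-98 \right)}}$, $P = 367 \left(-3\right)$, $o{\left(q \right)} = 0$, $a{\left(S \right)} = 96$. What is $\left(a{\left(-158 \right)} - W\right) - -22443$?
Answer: $\frac{24815440}{1101} \approx 22539.0$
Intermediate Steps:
$P = -1101$
$W = - \frac{1}{1101}$ ($W = \frac{1}{-1101 + 0} = \frac{1}{-1101} = - \frac{1}{1101} \approx -0.00090826$)
$\left(a{\left(-158 \right)} - W\right) - -22443 = \left(96 - - \frac{1}{1101}\right) - -22443 = \left(96 + \frac{1}{1101}\right) + 22443 = \frac{105697}{1101} + 22443 = \frac{24815440}{1101}$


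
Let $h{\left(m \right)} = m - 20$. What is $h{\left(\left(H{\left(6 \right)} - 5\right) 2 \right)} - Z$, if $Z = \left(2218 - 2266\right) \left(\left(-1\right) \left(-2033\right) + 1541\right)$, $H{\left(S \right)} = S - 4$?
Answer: $171526$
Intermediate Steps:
$H{\left(S \right)} = -4 + S$ ($H{\left(S \right)} = S - 4 = -4 + S$)
$h{\left(m \right)} = -20 + m$
$Z = -171552$ ($Z = - 48 \left(2033 + 1541\right) = \left(-48\right) 3574 = -171552$)
$h{\left(\left(H{\left(6 \right)} - 5\right) 2 \right)} - Z = \left(-20 + \left(\left(-4 + 6\right) - 5\right) 2\right) - -171552 = \left(-20 + \left(2 - 5\right) 2\right) + 171552 = \left(-20 - 6\right) + 171552 = -26 + 171552 = 171526$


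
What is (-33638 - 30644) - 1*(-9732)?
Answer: -54550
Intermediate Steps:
(-33638 - 30644) - 1*(-9732) = -64282 + 9732 = -54550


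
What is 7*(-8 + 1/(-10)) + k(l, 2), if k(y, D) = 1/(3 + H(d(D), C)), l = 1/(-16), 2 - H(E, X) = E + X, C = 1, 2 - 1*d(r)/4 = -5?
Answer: -6809/120 ≈ -56.742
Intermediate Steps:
d(r) = 28 (d(r) = 8 - 4*(-5) = 8 + 20 = 28)
H(E, X) = 2 - E - X (H(E, X) = 2 - (E + X) = 2 + (-E - X) = 2 - E - X)
l = -1/16 ≈ -0.062500
k(y, D) = -1/24 (k(y, D) = 1/(3 + (2 - 1*28 - 1*1)) = 1/(3 + (2 - 28 - 1)) = 1/(3 - 27) = 1/(-24) = -1/24)
7*(-8 + 1/(-10)) + k(l, 2) = 7*(-8 + 1/(-10)) - 1/24 = 7*(-8 - ⅒) - 1/24 = 7*(-81/10) - 1/24 = -567/10 - 1/24 = -6809/120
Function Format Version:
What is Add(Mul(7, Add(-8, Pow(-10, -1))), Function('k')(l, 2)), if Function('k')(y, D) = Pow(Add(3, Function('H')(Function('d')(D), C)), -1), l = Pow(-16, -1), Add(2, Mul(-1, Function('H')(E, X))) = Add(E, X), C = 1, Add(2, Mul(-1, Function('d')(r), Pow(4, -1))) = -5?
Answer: Rational(-6809, 120) ≈ -56.742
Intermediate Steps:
Function('d')(r) = 28 (Function('d')(r) = Add(8, Mul(-4, -5)) = Add(8, 20) = 28)
Function('H')(E, X) = Add(2, Mul(-1, E), Mul(-1, X)) (Function('H')(E, X) = Add(2, Mul(-1, Add(E, X))) = Add(2, Add(Mul(-1, E), Mul(-1, X))) = Add(2, Mul(-1, E), Mul(-1, X)))
l = Rational(-1, 16) ≈ -0.062500
Function('k')(y, D) = Rational(-1, 24) (Function('k')(y, D) = Pow(Add(3, Add(2, Mul(-1, 28), Mul(-1, 1))), -1) = Pow(Add(3, Add(2, -28, -1)), -1) = Pow(Add(3, -27), -1) = Pow(-24, -1) = Rational(-1, 24))
Add(Mul(7, Add(-8, Pow(-10, -1))), Function('k')(l, 2)) = Add(Mul(7, Add(-8, Pow(-10, -1))), Rational(-1, 24)) = Add(Mul(7, Add(-8, Rational(-1, 10))), Rational(-1, 24)) = Add(Mul(7, Rational(-81, 10)), Rational(-1, 24)) = Add(Rational(-567, 10), Rational(-1, 24)) = Rational(-6809, 120)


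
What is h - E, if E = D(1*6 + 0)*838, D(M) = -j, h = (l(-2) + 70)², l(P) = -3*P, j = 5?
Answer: 9966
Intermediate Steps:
h = 5776 (h = (-3*(-2) + 70)² = (6 + 70)² = 76² = 5776)
D(M) = -5 (D(M) = -1*5 = -5)
E = -4190 (E = -5*838 = -4190)
h - E = 5776 - 1*(-4190) = 5776 + 4190 = 9966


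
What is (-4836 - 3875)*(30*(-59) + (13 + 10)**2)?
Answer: 10810351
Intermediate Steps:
(-4836 - 3875)*(30*(-59) + (13 + 10)**2) = -8711*(-1770 + 23**2) = -8711*(-1770 + 529) = -8711*(-1241) = 10810351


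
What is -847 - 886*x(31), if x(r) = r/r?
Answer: -1733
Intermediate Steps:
x(r) = 1
-847 - 886*x(31) = -847 - 886*1 = -847 - 886 = -1733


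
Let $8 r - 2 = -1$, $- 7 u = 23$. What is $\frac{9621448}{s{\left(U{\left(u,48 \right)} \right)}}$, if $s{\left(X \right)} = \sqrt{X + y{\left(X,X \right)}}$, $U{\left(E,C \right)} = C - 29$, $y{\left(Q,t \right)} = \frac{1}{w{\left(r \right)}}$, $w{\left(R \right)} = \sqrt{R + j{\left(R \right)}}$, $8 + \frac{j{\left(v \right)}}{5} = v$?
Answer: $\frac{9621448 \sqrt{157}}{\sqrt{2983 - 2 i \sqrt{157}}} \approx 2.2073 \cdot 10^{6} + 9271.3 i$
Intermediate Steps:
$u = - \frac{23}{7}$ ($u = \left(- \frac{1}{7}\right) 23 = - \frac{23}{7} \approx -3.2857$)
$j{\left(v \right)} = -40 + 5 v$
$r = \frac{1}{8}$ ($r = \frac{1}{4} + \frac{1}{8} \left(-1\right) = \frac{1}{4} - \frac{1}{8} = \frac{1}{8} \approx 0.125$)
$w{\left(R \right)} = \sqrt{-40 + 6 R}$ ($w{\left(R \right)} = \sqrt{R + \left(-40 + 5 R\right)} = \sqrt{-40 + 6 R}$)
$y{\left(Q,t \right)} = - \frac{2 i \sqrt{157}}{157}$ ($y{\left(Q,t \right)} = \frac{1}{\sqrt{-40 + 6 \cdot \frac{1}{8}}} = \frac{1}{\sqrt{-40 + \frac{3}{4}}} = \frac{1}{\sqrt{- \frac{157}{4}}} = \frac{1}{\frac{1}{2} i \sqrt{157}} = - \frac{2 i \sqrt{157}}{157}$)
$U{\left(E,C \right)} = -29 + C$
$s{\left(X \right)} = \sqrt{X - \frac{2 i \sqrt{157}}{157}}$
$\frac{9621448}{s{\left(U{\left(u,48 \right)} \right)}} = \frac{9621448}{\frac{1}{157} \sqrt{24649 \left(-29 + 48\right) - 314 i \sqrt{157}}} = \frac{9621448}{\frac{1}{157} \sqrt{24649 \cdot 19 - 314 i \sqrt{157}}} = \frac{9621448}{\frac{1}{157} \sqrt{468331 - 314 i \sqrt{157}}} = 9621448 \frac{157}{\sqrt{468331 - 314 i \sqrt{157}}} = \frac{1510567336}{\sqrt{468331 - 314 i \sqrt{157}}}$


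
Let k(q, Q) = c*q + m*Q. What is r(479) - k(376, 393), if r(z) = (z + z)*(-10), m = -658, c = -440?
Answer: 414454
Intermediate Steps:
r(z) = -20*z (r(z) = (2*z)*(-10) = -20*z)
k(q, Q) = -658*Q - 440*q (k(q, Q) = -440*q - 658*Q = -658*Q - 440*q)
r(479) - k(376, 393) = -20*479 - (-658*393 - 440*376) = -9580 - (-258594 - 165440) = -9580 - 1*(-424034) = -9580 + 424034 = 414454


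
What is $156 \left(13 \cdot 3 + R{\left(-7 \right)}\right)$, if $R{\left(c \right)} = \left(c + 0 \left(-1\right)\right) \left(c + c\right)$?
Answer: $21372$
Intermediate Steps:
$R{\left(c \right)} = 2 c^{2}$ ($R{\left(c \right)} = \left(c + 0\right) 2 c = c 2 c = 2 c^{2}$)
$156 \left(13 \cdot 3 + R{\left(-7 \right)}\right) = 156 \left(13 \cdot 3 + 2 \left(-7\right)^{2}\right) = 156 \left(39 + 2 \cdot 49\right) = 156 \left(39 + 98\right) = 156 \cdot 137 = 21372$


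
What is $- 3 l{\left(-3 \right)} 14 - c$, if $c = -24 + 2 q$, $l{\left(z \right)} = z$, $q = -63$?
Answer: $276$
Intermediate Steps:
$c = -150$ ($c = -24 + 2 \left(-63\right) = -24 - 126 = -150$)
$- 3 l{\left(-3 \right)} 14 - c = \left(-3\right) \left(-3\right) 14 - -150 = 9 \cdot 14 + 150 = 126 + 150 = 276$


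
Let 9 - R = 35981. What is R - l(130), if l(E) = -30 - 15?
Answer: -35927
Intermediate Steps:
l(E) = -45
R = -35972 (R = 9 - 1*35981 = 9 - 35981 = -35972)
R - l(130) = -35972 - 1*(-45) = -35972 + 45 = -35927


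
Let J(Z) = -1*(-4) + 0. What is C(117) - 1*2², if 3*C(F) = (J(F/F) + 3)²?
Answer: 37/3 ≈ 12.333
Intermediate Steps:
J(Z) = 4 (J(Z) = 4 + 0 = 4)
C(F) = 49/3 (C(F) = (4 + 3)²/3 = (⅓)*7² = (⅓)*49 = 49/3)
C(117) - 1*2² = 49/3 - 1*2² = 49/3 - 1*4 = 49/3 - 4 = 37/3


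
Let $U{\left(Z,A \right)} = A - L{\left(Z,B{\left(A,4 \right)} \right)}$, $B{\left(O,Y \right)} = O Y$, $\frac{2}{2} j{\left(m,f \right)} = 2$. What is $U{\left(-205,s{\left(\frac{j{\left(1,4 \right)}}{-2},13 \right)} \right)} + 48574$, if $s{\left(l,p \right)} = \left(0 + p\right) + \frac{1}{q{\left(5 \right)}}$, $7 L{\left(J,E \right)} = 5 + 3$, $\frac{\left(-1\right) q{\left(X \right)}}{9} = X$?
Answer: $\frac{15304538}{315} \approx 48586.0$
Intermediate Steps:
$j{\left(m,f \right)} = 2$
$q{\left(X \right)} = - 9 X$
$L{\left(J,E \right)} = \frac{8}{7}$ ($L{\left(J,E \right)} = \frac{5 + 3}{7} = \frac{1}{7} \cdot 8 = \frac{8}{7}$)
$s{\left(l,p \right)} = - \frac{1}{45} + p$ ($s{\left(l,p \right)} = \left(0 + p\right) + \frac{1}{\left(-9\right) 5} = p + \frac{1}{-45} = p - \frac{1}{45} = - \frac{1}{45} + p$)
$U{\left(Z,A \right)} = - \frac{8}{7} + A$ ($U{\left(Z,A \right)} = A - \frac{8}{7} = - \frac{8}{7} + A$)
$U{\left(-205,s{\left(\frac{j{\left(1,4 \right)}}{-2},13 \right)} \right)} + 48574 = \left(- \frac{8}{7} + \left(- \frac{1}{45} + 13\right)\right) + 48574 = \left(- \frac{8}{7} + \frac{584}{45}\right) + 48574 = \frac{3728}{315} + 48574 = \frac{15304538}{315}$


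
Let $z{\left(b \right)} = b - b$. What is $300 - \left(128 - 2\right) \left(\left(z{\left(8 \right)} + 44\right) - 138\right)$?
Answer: $12144$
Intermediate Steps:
$z{\left(b \right)} = 0$
$300 - \left(128 - 2\right) \left(\left(z{\left(8 \right)} + 44\right) - 138\right) = 300 - \left(128 - 2\right) \left(\left(0 + 44\right) - 138\right) = 300 - 126 \left(44 - 138\right) = 300 - 126 \left(-94\right) = 300 - -11844 = 300 + 11844 = 12144$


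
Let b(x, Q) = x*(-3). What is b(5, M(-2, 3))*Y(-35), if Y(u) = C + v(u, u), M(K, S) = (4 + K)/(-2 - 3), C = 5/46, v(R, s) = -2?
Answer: 1305/46 ≈ 28.370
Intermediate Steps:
C = 5/46 (C = 5*(1/46) = 5/46 ≈ 0.10870)
M(K, S) = -⅘ - K/5 (M(K, S) = (4 + K)/(-5) = (4 + K)*(-⅕) = -⅘ - K/5)
Y(u) = -87/46 (Y(u) = 5/46 - 2 = -87/46)
b(x, Q) = -3*x
b(5, M(-2, 3))*Y(-35) = -3*5*(-87/46) = -15*(-87/46) = 1305/46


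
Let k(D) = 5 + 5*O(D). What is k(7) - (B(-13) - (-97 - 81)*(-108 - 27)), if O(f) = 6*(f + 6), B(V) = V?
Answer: 24438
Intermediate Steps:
O(f) = 36 + 6*f (O(f) = 6*(6 + f) = 36 + 6*f)
k(D) = 185 + 30*D (k(D) = 5 + 5*(36 + 6*D) = 5 + (180 + 30*D) = 185 + 30*D)
k(7) - (B(-13) - (-97 - 81)*(-108 - 27)) = (185 + 30*7) - (-13 - (-97 - 81)*(-108 - 27)) = (185 + 210) - (-13 - (-178)*(-135)) = 395 - (-13 - 1*24030) = 395 - (-13 - 24030) = 395 - 1*(-24043) = 395 + 24043 = 24438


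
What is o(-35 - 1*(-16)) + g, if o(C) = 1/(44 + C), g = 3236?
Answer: 80901/25 ≈ 3236.0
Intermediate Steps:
o(-35 - 1*(-16)) + g = 1/(44 + (-35 - 1*(-16))) + 3236 = 1/(44 + (-35 + 16)) + 3236 = 1/(44 - 19) + 3236 = 1/25 + 3236 = 80901/25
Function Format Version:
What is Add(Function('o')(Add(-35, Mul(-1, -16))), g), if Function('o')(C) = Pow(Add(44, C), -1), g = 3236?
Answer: Rational(80901, 25) ≈ 3236.0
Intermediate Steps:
Add(Function('o')(Add(-35, Mul(-1, -16))), g) = Add(Pow(Add(44, Add(-35, Mul(-1, -16))), -1), 3236) = Add(Pow(Add(44, Add(-35, 16)), -1), 3236) = Add(Pow(Add(44, -19), -1), 3236) = Add(Pow(25, -1), 3236) = Add(Rational(1, 25), 3236) = Rational(80901, 25)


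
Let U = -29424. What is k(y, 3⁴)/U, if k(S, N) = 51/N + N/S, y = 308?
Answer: -7423/244689984 ≈ -3.0336e-5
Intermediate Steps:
k(y, 3⁴)/U = (51/(3⁴) + 3⁴/308)/(-29424) = (51/81 + 81*(1/308))*(-1/29424) = (51*(1/81) + 81/308)*(-1/29424) = (17/27 + 81/308)*(-1/29424) = (7423/8316)*(-1/29424) = -7423/244689984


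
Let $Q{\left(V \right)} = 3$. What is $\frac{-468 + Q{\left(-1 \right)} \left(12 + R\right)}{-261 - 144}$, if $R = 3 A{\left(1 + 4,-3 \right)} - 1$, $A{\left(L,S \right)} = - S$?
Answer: $\frac{136}{135} \approx 1.0074$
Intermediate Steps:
$R = 8$ ($R = 3 \left(\left(-1\right) \left(-3\right)\right) - 1 = 3 \cdot 3 - 1 = 9 - 1 = 8$)
$\frac{-468 + Q{\left(-1 \right)} \left(12 + R\right)}{-261 - 144} = \frac{-468 + 3 \left(12 + 8\right)}{-261 - 144} = \frac{-468 + 3 \cdot 20}{-405} = \left(-468 + 60\right) \left(- \frac{1}{405}\right) = \left(-408\right) \left(- \frac{1}{405}\right) = \frac{136}{135}$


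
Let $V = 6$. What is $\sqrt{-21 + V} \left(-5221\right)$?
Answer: $- 5221 i \sqrt{15} \approx - 20221.0 i$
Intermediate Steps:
$\sqrt{-21 + V} \left(-5221\right) = \sqrt{-21 + 6} \left(-5221\right) = \sqrt{-15} \left(-5221\right) = i \sqrt{15} \left(-5221\right) = - 5221 i \sqrt{15}$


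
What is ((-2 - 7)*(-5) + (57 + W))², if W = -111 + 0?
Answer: 81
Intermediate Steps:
W = -111
((-2 - 7)*(-5) + (57 + W))² = ((-2 - 7)*(-5) + (57 - 111))² = (-9*(-5) - 54)² = (45 - 54)² = (-9)² = 81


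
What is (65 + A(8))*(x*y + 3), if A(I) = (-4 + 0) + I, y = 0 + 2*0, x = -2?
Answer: 207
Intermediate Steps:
y = 0 (y = 0 + 0 = 0)
A(I) = -4 + I
(65 + A(8))*(x*y + 3) = (65 + (-4 + 8))*(-2*0 + 3) = (65 + 4)*(0 + 3) = 69*3 = 207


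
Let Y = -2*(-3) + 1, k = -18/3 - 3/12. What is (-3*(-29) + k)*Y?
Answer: 2261/4 ≈ 565.25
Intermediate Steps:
k = -25/4 (k = -18*⅓ - 3*1/12 = -6 - ¼ = -25/4 ≈ -6.2500)
Y = 7 (Y = 6 + 1 = 7)
(-3*(-29) + k)*Y = (-3*(-29) - 25/4)*7 = (87 - 25/4)*7 = (323/4)*7 = 2261/4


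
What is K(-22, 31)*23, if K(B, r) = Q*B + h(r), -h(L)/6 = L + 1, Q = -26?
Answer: 8740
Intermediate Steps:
h(L) = -6 - 6*L (h(L) = -6*(L + 1) = -6*(1 + L) = -6 - 6*L)
K(B, r) = -6 - 26*B - 6*r (K(B, r) = -26*B + (-6 - 6*r) = -6 - 26*B - 6*r)
K(-22, 31)*23 = (-6 - 26*(-22) - 6*31)*23 = (-6 + 572 - 186)*23 = 380*23 = 8740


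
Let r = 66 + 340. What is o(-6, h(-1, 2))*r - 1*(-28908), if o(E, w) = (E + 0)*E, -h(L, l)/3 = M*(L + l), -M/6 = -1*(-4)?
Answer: 43524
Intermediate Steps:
M = -24 (M = -(-6)*(-4) = -6*4 = -24)
r = 406
h(L, l) = 72*L + 72*l (h(L, l) = -(-72)*(L + l) = -3*(-24*L - 24*l) = 72*L + 72*l)
o(E, w) = E**2 (o(E, w) = E*E = E**2)
o(-6, h(-1, 2))*r - 1*(-28908) = (-6)**2*406 - 1*(-28908) = 36*406 + 28908 = 14616 + 28908 = 43524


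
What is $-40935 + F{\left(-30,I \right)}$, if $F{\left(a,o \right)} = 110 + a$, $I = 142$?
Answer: $-40855$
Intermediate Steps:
$-40935 + F{\left(-30,I \right)} = -40935 + \left(110 - 30\right) = -40935 + 80 = -40855$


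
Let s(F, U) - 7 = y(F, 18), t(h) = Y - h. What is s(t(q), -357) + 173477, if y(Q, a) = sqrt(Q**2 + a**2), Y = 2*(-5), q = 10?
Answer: 173484 + 2*sqrt(181) ≈ 1.7351e+5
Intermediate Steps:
Y = -10
t(h) = -10 - h
s(F, U) = 7 + sqrt(324 + F**2) (s(F, U) = 7 + sqrt(F**2 + 18**2) = 7 + sqrt(F**2 + 324) = 7 + sqrt(324 + F**2))
s(t(q), -357) + 173477 = (7 + sqrt(324 + (-10 - 1*10)**2)) + 173477 = (7 + sqrt(324 + (-10 - 10)**2)) + 173477 = (7 + sqrt(324 + (-20)**2)) + 173477 = (7 + sqrt(324 + 400)) + 173477 = (7 + sqrt(724)) + 173477 = (7 + 2*sqrt(181)) + 173477 = 173484 + 2*sqrt(181)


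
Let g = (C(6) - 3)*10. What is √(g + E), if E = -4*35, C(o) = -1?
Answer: 6*I*√5 ≈ 13.416*I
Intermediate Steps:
E = -140
g = -40 (g = (-1 - 3)*10 = -4*10 = -40)
√(g + E) = √(-40 - 140) = √(-180) = 6*I*√5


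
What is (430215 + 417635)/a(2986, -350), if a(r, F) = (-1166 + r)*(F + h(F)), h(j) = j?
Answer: -16957/25480 ≈ -0.66550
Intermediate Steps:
a(r, F) = 2*F*(-1166 + r) (a(r, F) = (-1166 + r)*(F + F) = (-1166 + r)*(2*F) = 2*F*(-1166 + r))
(430215 + 417635)/a(2986, -350) = (430215 + 417635)/((2*(-350)*(-1166 + 2986))) = 847850/((2*(-350)*1820)) = 847850/(-1274000) = 847850*(-1/1274000) = -16957/25480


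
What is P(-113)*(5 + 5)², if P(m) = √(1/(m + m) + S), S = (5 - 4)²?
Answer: 750*√226/113 ≈ 99.779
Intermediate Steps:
S = 1 (S = 1² = 1)
P(m) = √(1 + 1/(2*m)) (P(m) = √(1/(m + m) + 1) = √(1/(2*m) + 1) = √(1 + 1/(2*m)))
P(-113)*(5 + 5)² = (√(4 + 2/(-113))/2)*(5 + 5)² = (√(4 + 2*(-1/113))/2)*10² = (√(4 - 2/113)/2)*100 = (√(450/113)/2)*100 = ((15*√226/113)/2)*100 = (15*√226/226)*100 = 750*√226/113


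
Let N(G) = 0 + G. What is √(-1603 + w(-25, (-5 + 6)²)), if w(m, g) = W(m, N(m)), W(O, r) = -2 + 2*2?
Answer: I*√1601 ≈ 40.013*I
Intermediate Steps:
N(G) = G
W(O, r) = 2 (W(O, r) = -2 + 4 = 2)
w(m, g) = 2
√(-1603 + w(-25, (-5 + 6)²)) = √(-1603 + 2) = √(-1601) = I*√1601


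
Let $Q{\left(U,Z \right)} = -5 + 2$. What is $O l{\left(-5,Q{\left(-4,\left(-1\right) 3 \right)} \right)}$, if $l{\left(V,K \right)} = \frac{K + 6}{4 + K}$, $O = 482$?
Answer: $1446$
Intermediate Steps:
$Q{\left(U,Z \right)} = -3$
$l{\left(V,K \right)} = \frac{6 + K}{4 + K}$
$O l{\left(-5,Q{\left(-4,\left(-1\right) 3 \right)} \right)} = 482 \frac{6 - 3}{4 - 3} = 482 \cdot 1^{-1} \cdot 3 = 482 \cdot 1 \cdot 3 = 482 \cdot 3 = 1446$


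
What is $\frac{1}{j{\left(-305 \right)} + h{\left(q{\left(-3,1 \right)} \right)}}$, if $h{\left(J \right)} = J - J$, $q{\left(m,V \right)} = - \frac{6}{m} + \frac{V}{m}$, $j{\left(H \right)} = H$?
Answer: $- \frac{1}{305} \approx -0.0032787$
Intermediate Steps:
$h{\left(J \right)} = 0$
$\frac{1}{j{\left(-305 \right)} + h{\left(q{\left(-3,1 \right)} \right)}} = \frac{1}{-305 + 0} = \frac{1}{-305} = - \frac{1}{305}$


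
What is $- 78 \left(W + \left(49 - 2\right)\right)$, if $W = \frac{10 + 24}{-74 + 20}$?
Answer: $- \frac{32552}{9} \approx -3616.9$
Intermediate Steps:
$W = - \frac{17}{27}$ ($W = \frac{34}{-54} = 34 \left(- \frac{1}{54}\right) = - \frac{17}{27} \approx -0.62963$)
$- 78 \left(W + \left(49 - 2\right)\right) = - 78 \left(- \frac{17}{27} + \left(49 - 2\right)\right) = - 78 \left(- \frac{17}{27} + 47\right) = \left(-78\right) \frac{1252}{27} = - \frac{32552}{9}$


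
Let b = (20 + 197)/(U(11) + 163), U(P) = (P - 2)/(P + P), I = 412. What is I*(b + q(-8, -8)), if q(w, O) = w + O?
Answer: -21731352/3595 ≈ -6044.9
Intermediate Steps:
U(P) = (-2 + P)/(2*P) (U(P) = (-2 + P)/((2*P)) = (-2 + P)*(1/(2*P)) = (-2 + P)/(2*P))
q(w, O) = O + w
b = 4774/3595 (b = (20 + 197)/((1/2)*(-2 + 11)/11 + 163) = 217/((1/2)*(1/11)*9 + 163) = 217/(9/22 + 163) = 217/(3595/22) = 217*(22/3595) = 4774/3595 ≈ 1.3280)
I*(b + q(-8, -8)) = 412*(4774/3595 + (-8 - 8)) = 412*(4774/3595 - 16) = 412*(-52746/3595) = -21731352/3595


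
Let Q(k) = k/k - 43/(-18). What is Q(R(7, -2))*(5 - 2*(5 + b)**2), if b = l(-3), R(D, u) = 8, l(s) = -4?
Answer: 61/6 ≈ 10.167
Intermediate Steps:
b = -4
Q(k) = 61/18 (Q(k) = 1 - 43*(-1/18) = 1 + 43/18 = 61/18)
Q(R(7, -2))*(5 - 2*(5 + b)**2) = 61*(5 - 2*(5 - 4)**2)/18 = 61*(5 - 2*1**2)/18 = 61*(5 - 2*1)/18 = 61*(5 - 2)/18 = (61/18)*3 = 61/6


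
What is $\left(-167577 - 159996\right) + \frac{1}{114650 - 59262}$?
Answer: $- \frac{18143613323}{55388} \approx -3.2757 \cdot 10^{5}$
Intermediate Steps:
$\left(-167577 - 159996\right) + \frac{1}{114650 - 59262} = -327573 + \frac{1}{55388} = - \frac{18143613323}{55388}$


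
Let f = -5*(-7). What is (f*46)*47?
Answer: 75670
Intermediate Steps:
f = 35
(f*46)*47 = (35*46)*47 = 1610*47 = 75670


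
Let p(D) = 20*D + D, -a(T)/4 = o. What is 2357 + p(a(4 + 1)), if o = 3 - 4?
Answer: 2441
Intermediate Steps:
o = -1
a(T) = 4 (a(T) = -4*(-1) = 4)
p(D) = 21*D
2357 + p(a(4 + 1)) = 2357 + 21*4 = 2357 + 84 = 2441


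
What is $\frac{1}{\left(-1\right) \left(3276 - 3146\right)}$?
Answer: $- \frac{1}{130} \approx -0.0076923$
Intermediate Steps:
$\frac{1}{\left(-1\right) \left(3276 - 3146\right)} = \frac{1}{\left(-1\right) 130} = \frac{1}{-130} = - \frac{1}{130}$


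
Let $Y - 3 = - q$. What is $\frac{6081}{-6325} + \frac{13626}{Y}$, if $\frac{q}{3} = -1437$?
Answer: $\frac{9991836}{4547675} \approx 2.1971$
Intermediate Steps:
$q = -4311$ ($q = 3 \left(-1437\right) = -4311$)
$Y = 4314$ ($Y = 3 - -4311 = 3 + 4311 = 4314$)
$\frac{6081}{-6325} + \frac{13626}{Y} = \frac{6081}{-6325} + \frac{13626}{4314} = 6081 \left(- \frac{1}{6325}\right) + 13626 \cdot \frac{1}{4314} = - \frac{6081}{6325} + \frac{2271}{719} = \frac{9991836}{4547675}$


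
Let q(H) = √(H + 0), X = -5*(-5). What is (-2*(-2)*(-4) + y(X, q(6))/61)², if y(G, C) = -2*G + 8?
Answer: 1036324/3721 ≈ 278.51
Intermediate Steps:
X = 25
q(H) = √H
y(G, C) = 8 - 2*G
(-2*(-2)*(-4) + y(X, q(6))/61)² = (-2*(-2)*(-4) + (8 - 2*25)/61)² = (4*(-4) + (8 - 50)*(1/61))² = (-16 - 42*1/61)² = (-16 - 42/61)² = (-1018/61)² = 1036324/3721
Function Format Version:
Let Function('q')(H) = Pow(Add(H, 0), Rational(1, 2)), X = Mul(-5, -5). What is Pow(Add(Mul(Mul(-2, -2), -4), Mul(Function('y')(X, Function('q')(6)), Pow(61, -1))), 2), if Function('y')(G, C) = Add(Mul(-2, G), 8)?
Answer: Rational(1036324, 3721) ≈ 278.51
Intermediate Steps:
X = 25
Function('q')(H) = Pow(H, Rational(1, 2))
Function('y')(G, C) = Add(8, Mul(-2, G))
Pow(Add(Mul(Mul(-2, -2), -4), Mul(Function('y')(X, Function('q')(6)), Pow(61, -1))), 2) = Pow(Add(Mul(Mul(-2, -2), -4), Mul(Add(8, Mul(-2, 25)), Pow(61, -1))), 2) = Pow(Add(Mul(4, -4), Mul(Add(8, -50), Rational(1, 61))), 2) = Pow(Add(-16, Mul(-42, Rational(1, 61))), 2) = Pow(Add(-16, Rational(-42, 61)), 2) = Pow(Rational(-1018, 61), 2) = Rational(1036324, 3721)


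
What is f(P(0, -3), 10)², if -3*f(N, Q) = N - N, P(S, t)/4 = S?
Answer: 0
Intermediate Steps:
P(S, t) = 4*S
f(N, Q) = 0 (f(N, Q) = -(N - N)/3 = -⅓*0 = 0)
f(P(0, -3), 10)² = 0² = 0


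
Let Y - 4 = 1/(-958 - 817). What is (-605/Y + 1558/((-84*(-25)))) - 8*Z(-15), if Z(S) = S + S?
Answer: 666909371/7453950 ≈ 89.471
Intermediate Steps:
Z(S) = 2*S
Y = 7099/1775 (Y = 4 + 1/(-958 - 817) = 4 + 1/(-1775) = 4 - 1/1775 = 7099/1775 ≈ 3.9994)
(-605/Y + 1558/((-84*(-25)))) - 8*Z(-15) = (-605/7099/1775 + 1558/((-84*(-25)))) - 16*(-15) = (-605*1775/7099 + 1558/2100) - 8*(-30) = (-1073875/7099 + 1558*(1/2100)) + 240 = (-1073875/7099 + 779/1050) + 240 = -1122038629/7453950 + 240 = 666909371/7453950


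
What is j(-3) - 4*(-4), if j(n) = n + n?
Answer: 10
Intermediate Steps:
j(n) = 2*n
j(-3) - 4*(-4) = 2*(-3) - 4*(-4) = -6 + 16 = 10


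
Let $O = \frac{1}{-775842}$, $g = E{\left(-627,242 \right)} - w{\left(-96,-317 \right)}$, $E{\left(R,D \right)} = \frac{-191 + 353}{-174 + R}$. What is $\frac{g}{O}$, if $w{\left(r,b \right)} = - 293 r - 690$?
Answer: $\frac{1894606164000}{89} \approx 2.1288 \cdot 10^{10}$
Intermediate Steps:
$w{\left(r,b \right)} = -690 - 293 r$
$E{\left(R,D \right)} = \frac{162}{-174 + R}$
$g = - \frac{2442000}{89}$ ($g = \frac{162}{-174 - 627} - \left(-690 - -28128\right) = \frac{162}{-801} - \left(-690 + 28128\right) = 162 \left(- \frac{1}{801}\right) - 27438 = - \frac{18}{89} - 27438 = - \frac{2442000}{89} \approx -27438.0$)
$O = - \frac{1}{775842} \approx -1.2889 \cdot 10^{-6}$
$\frac{g}{O} = - \frac{2442000}{89 \left(- \frac{1}{775842}\right)} = \left(- \frac{2442000}{89}\right) \left(-775842\right) = \frac{1894606164000}{89}$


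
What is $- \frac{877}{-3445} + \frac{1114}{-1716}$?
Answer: $- \frac{89723}{227370} \approx -0.39461$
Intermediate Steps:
$- \frac{877}{-3445} + \frac{1114}{-1716} = \left(-877\right) \left(- \frac{1}{3445}\right) + 1114 \left(- \frac{1}{1716}\right) = \frac{877}{3445} - \frac{557}{858} = - \frac{89723}{227370}$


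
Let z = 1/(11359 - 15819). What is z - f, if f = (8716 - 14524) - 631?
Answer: 28717939/4460 ≈ 6439.0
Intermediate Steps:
f = -6439 (f = -5808 - 631 = -6439)
z = -1/4460 (z = 1/(-4460) = -1/4460 ≈ -0.00022422)
z - f = -1/4460 - 1*(-6439) = -1/4460 + 6439 = 28717939/4460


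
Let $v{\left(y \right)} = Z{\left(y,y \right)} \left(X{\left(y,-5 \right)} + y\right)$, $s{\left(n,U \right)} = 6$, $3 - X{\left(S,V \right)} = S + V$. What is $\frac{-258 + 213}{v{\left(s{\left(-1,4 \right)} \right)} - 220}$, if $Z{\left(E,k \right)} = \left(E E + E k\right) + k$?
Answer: $- \frac{45}{404} \approx -0.11139$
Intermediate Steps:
$X{\left(S,V \right)} = 3 - S - V$ ($X{\left(S,V \right)} = 3 - \left(S + V\right) = 3 - S - V$)
$Z{\left(E,k \right)} = k + E^{2} + E k$ ($Z{\left(E,k \right)} = \left(E^{2} + E k\right) + k = k + E^{2} + E k$)
$v{\left(y \right)} = 8 y + 16 y^{2}$ ($v{\left(y \right)} = \left(y + y^{2} + y y\right) \left(\left(3 - y - -5\right) + y\right) = \left(y + y^{2} + y^{2}\right) \left(\left(3 - y + 5\right) + y\right) = \left(y + 2 y^{2}\right) \left(\left(8 - y\right) + y\right) = \left(y + 2 y^{2}\right) 8 = 8 y + 16 y^{2}$)
$\frac{-258 + 213}{v{\left(s{\left(-1,4 \right)} \right)} - 220} = \frac{-258 + 213}{8 \cdot 6 \left(1 + 2 \cdot 6\right) - 220} = - \frac{45}{8 \cdot 6 \left(1 + 12\right) - 220} = - \frac{45}{8 \cdot 6 \cdot 13 - 220} = - \frac{45}{624 - 220} = - \frac{45}{404}$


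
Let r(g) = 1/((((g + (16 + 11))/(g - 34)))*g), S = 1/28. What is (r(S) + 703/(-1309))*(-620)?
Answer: 21940698260/990913 ≈ 22142.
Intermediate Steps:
S = 1/28 ≈ 0.035714
r(g) = (-34 + g)/(g*(27 + g)) (r(g) = 1/((((g + 27)/(-34 + g)))*g) = 1/((((27 + g)/(-34 + g)))*g) = ((-34 + g)/(27 + g))/g = (-34 + g)/(g*(27 + g)))
(r(S) + 703/(-1309))*(-620) = ((-34 + 1/28)/((1/28)*(27 + 1/28)) + 703/(-1309))*(-620) = (28*(-951/28)/(757/28) + 703*(-1/1309))*(-620) = (28*(28/757)*(-951/28) - 703/1309)*(-620) = (-26628/757 - 703/1309)*(-620) = -35388223/990913*(-620) = 21940698260/990913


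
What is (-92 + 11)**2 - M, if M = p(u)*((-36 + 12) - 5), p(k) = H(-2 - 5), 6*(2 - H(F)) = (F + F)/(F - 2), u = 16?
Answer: 178510/27 ≈ 6611.5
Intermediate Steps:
H(F) = 2 - F/(3*(-2 + F)) (H(F) = 2 - (F + F)/(6*(F - 2)) = 2 - 2*F/(6*(-2 + F)) = 2 - F/(3*(-2 + F)))
p(k) = 47/27 (p(k) = (-12 + 5*(-2 - 5))/(3*(-2 + (-2 - 5))) = (-12 + 5*(-7))/(3*(-2 - 7)) = (1/3)*(-12 - 35)/(-9) = (1/3)*(-1/9)*(-47) = 47/27)
M = -1363/27 (M = 47*((-36 + 12) - 5)/27 = 47*(-24 - 5)/27 = (47/27)*(-29) = -1363/27 ≈ -50.482)
(-92 + 11)**2 - M = (-92 + 11)**2 - 1*(-1363/27) = (-81)**2 + 1363/27 = 6561 + 1363/27 = 178510/27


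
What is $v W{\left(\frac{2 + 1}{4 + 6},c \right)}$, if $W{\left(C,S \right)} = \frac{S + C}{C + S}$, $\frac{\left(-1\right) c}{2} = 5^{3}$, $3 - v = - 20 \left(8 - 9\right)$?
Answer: $-17$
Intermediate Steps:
$v = -17$ ($v = 3 - - 20 \left(8 - 9\right) = 3 - \left(-20\right) \left(-1\right) = 3 - 20 = -17$)
$c = -250$ ($c = - 2 \cdot 5^{3} = \left(-2\right) 125 = -250$)
$W{\left(C,S \right)} = 1$ ($W{\left(C,S \right)} = \frac{C + S}{C + S} = 1$)
$v W{\left(\frac{2 + 1}{4 + 6},c \right)} = \left(-17\right) 1 = -17$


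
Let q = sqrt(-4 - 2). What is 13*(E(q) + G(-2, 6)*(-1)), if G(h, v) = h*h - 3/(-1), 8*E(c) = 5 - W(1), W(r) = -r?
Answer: -325/4 ≈ -81.250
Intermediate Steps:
q = I*sqrt(6) (q = sqrt(-6) = I*sqrt(6) ≈ 2.4495*I)
E(c) = 3/4 (E(c) = (5 - (-1))/8 = (5 - 1*(-1))/8 = (5 + 1)/8 = (1/8)*6 = 3/4)
G(h, v) = 3 + h**2 (G(h, v) = h**2 - 3*(-1) = h**2 + 3 = 3 + h**2)
13*(E(q) + G(-2, 6)*(-1)) = 13*(3/4 + (3 + (-2)**2)*(-1)) = 13*(3/4 + (3 + 4)*(-1)) = 13*(3/4 + 7*(-1)) = 13*(3/4 - 7) = 13*(-25/4) = -325/4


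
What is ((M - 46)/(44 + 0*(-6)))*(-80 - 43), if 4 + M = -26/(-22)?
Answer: 66051/484 ≈ 136.47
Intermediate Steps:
M = -31/11 (M = -4 - 26/(-22) = -4 - 26*(-1/22) = -4 + 13/11 = -31/11 ≈ -2.8182)
((M - 46)/(44 + 0*(-6)))*(-80 - 43) = ((-31/11 - 46)/(44 + 0*(-6)))*(-80 - 43) = -537/(11*(44 + 0))*(-123) = -537/11/44*(-123) = -537/11*1/44*(-123) = -537/484*(-123) = 66051/484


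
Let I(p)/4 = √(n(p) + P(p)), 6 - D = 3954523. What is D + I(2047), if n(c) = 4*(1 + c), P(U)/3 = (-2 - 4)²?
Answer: -3954517 + 40*√83 ≈ -3.9542e+6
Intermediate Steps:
D = -3954517 (D = 6 - 1*3954523 = 6 - 3954523 = -3954517)
P(U) = 108 (P(U) = 3*(-2 - 4)² = 3*(-6)² = 3*36 = 108)
n(c) = 4 + 4*c
I(p) = 4*√(112 + 4*p) (I(p) = 4*√((4 + 4*p) + 108) = 4*√(112 + 4*p))
D + I(2047) = -3954517 + 8*√(28 + 2047) = -3954517 + 8*√2075 = -3954517 + 8*(5*√83) = -3954517 + 40*√83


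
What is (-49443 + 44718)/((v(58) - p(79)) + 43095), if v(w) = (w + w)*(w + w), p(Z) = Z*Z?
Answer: -105/1118 ≈ -0.093918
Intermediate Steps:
p(Z) = Z²
v(w) = 4*w² (v(w) = (2*w)*(2*w) = 4*w²)
(-49443 + 44718)/((v(58) - p(79)) + 43095) = (-49443 + 44718)/((4*58² - 1*79²) + 43095) = -4725/((4*3364 - 1*6241) + 43095) = -4725/((13456 - 6241) + 43095) = -4725/(7215 + 43095) = -4725/50310 = -4725*1/50310 = -105/1118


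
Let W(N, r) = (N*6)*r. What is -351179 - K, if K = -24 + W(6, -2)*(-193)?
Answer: -365051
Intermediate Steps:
W(N, r) = 6*N*r (W(N, r) = (6*N)*r = 6*N*r)
K = 13872 (K = -24 + (6*6*(-2))*(-193) = -24 - 72*(-193) = -24 + 13896 = 13872)
-351179 - K = -351179 - 1*13872 = -351179 - 13872 = -365051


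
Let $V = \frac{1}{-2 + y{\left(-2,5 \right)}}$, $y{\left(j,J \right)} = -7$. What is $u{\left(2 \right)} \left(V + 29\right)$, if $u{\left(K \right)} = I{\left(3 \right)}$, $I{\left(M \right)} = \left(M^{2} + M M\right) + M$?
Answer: $\frac{1820}{3} \approx 606.67$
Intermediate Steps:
$I{\left(M \right)} = M + 2 M^{2}$ ($I{\left(M \right)} = \left(M^{2} + M^{2}\right) + M = 2 M^{2} + M = M + 2 M^{2}$)
$u{\left(K \right)} = 21$ ($u{\left(K \right)} = 3 \left(1 + 2 \cdot 3\right) = 3 \left(1 + 6\right) = 3 \cdot 7 = 21$)
$V = - \frac{1}{9}$ ($V = \frac{1}{-2 - 7} = \frac{1}{-9} = - \frac{1}{9} \approx -0.11111$)
$u{\left(2 \right)} \left(V + 29\right) = 21 \left(- \frac{1}{9} + 29\right) = 21 \cdot \frac{260}{9} = \frac{1820}{3}$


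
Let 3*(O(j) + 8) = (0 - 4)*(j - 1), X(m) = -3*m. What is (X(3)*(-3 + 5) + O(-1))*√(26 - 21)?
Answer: -70*√5/3 ≈ -52.175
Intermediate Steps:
O(j) = -20/3 - 4*j/3 (O(j) = -8 + ((0 - 4)*(j - 1))/3 = -8 + (-4*(-1 + j))/3 = -8 + (4 - 4*j)/3 = -8 + (4/3 - 4*j/3) = -20/3 - 4*j/3)
(X(3)*(-3 + 5) + O(-1))*√(26 - 21) = ((-3*3)*(-3 + 5) + (-20/3 - 4/3*(-1)))*√(26 - 21) = (-9*2 + (-20/3 + 4/3))*√5 = (-18 - 16/3)*√5 = -70*√5/3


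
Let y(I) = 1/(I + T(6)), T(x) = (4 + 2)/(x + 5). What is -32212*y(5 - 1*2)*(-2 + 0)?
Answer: 708664/39 ≈ 18171.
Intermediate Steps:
T(x) = 6/(5 + x)
y(I) = 1/(6/11 + I) (y(I) = 1/(I + 6/(5 + 6)) = 1/(I + 6/11) = 1/(6/11 + I))
-32212*y(5 - 1*2)*(-2 + 0) = -32212*11/(6 + 11*(5 - 1*2))*(-2 + 0) = -32212*11/(6 + 11*(5 - 2))*(-2) = -32212*11/(6 + 11*3)*(-2) = -32212*11/(6 + 33)*(-2) = -32212*11/39*(-2) = -32212*11*(1/39)*(-2) = -354332*(-2)/39 = -32212*(-22/39) = 708664/39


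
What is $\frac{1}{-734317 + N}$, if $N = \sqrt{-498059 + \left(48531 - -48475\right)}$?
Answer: $- \frac{734317}{539221857542} - \frac{i \sqrt{401053}}{539221857542} \approx -1.3618 \cdot 10^{-6} - 1.1744 \cdot 10^{-9} i$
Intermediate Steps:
$N = i \sqrt{401053}$ ($N = \sqrt{-498059 + \left(48531 + 48475\right)} = \sqrt{-498059 + 97006} = \sqrt{-401053} = i \sqrt{401053} \approx 633.29 i$)
$\frac{1}{-734317 + N} = \frac{1}{-734317 + i \sqrt{401053}}$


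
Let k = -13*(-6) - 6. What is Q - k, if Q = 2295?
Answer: 2223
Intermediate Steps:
k = 72 (k = 78 - 6 = 72)
Q - k = 2295 - 1*72 = 2295 - 72 = 2223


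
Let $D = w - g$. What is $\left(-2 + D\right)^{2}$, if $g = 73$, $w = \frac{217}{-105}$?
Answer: $\frac{1336336}{225} \approx 5939.3$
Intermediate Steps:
$w = - \frac{31}{15}$ ($w = 217 \left(- \frac{1}{105}\right) = - \frac{31}{15} \approx -2.0667$)
$D = - \frac{1126}{15}$ ($D = - \frac{31}{15} - 73 = - \frac{1126}{15} \approx -75.067$)
$\left(-2 + D\right)^{2} = \left(-2 - \frac{1126}{15}\right)^{2} = \left(- \frac{1156}{15}\right)^{2} = \frac{1336336}{225}$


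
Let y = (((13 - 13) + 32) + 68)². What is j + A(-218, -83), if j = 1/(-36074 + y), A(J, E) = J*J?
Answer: 1239140775/26074 ≈ 47524.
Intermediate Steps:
y = 10000 (y = ((0 + 32) + 68)² = (32 + 68)² = 100² = 10000)
A(J, E) = J²
j = -1/26074 (j = 1/(-36074 + 10000) = 1/(-26074) = -1/26074 ≈ -3.8352e-5)
j + A(-218, -83) = -1/26074 + (-218)² = -1/26074 + 47524 = 1239140775/26074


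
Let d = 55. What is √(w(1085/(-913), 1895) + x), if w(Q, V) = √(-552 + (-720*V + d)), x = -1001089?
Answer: √(-1001089 + I*√1364897) ≈ 0.584 + 1000.5*I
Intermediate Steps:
w(Q, V) = √(-497 - 720*V) (w(Q, V) = √(-552 + (-720*V + 55)) = √(-552 + (55 - 720*V)) = √(-497 - 720*V))
√(w(1085/(-913), 1895) + x) = √(√(-497 - 720*1895) - 1001089) = √(√(-497 - 1364400) - 1001089) = √(√(-1364897) - 1001089) = √(I*√1364897 - 1001089) = √(-1001089 + I*√1364897)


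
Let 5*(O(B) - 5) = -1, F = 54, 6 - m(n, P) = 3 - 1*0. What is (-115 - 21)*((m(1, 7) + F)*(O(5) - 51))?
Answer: 1790712/5 ≈ 3.5814e+5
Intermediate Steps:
m(n, P) = 3 (m(n, P) = 6 - (3 - 1*0) = 6 - (3 + 0) = 6 - 1*3 = 6 - 3 = 3)
O(B) = 24/5 (O(B) = 5 + (⅕)*(-1) = 5 - ⅕ = 24/5)
(-115 - 21)*((m(1, 7) + F)*(O(5) - 51)) = (-115 - 21)*((3 + 54)*(24/5 - 51)) = -7752*(-231)/5 = -136*(-13167/5) = 1790712/5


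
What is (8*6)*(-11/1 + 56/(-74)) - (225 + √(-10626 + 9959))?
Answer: -29205/37 - I*√667 ≈ -789.32 - 25.826*I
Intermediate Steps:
(8*6)*(-11/1 + 56/(-74)) - (225 + √(-10626 + 9959)) = 48*(-11*1 + 56*(-1/74)) - (225 + √(-667)) = 48*(-11 - 28/37) - (225 + I*√667) = 48*(-435/37) + (-225 - I*√667) = -20880/37 + (-225 - I*√667) = -29205/37 - I*√667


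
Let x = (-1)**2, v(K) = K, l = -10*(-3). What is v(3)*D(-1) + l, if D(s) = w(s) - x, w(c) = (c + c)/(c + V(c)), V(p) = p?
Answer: 30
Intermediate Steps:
w(c) = 1 (w(c) = (c + c)/(c + c) = (2*c)/((2*c)) = (2*c)*(1/(2*c)) = 1)
l = 30
x = 1
D(s) = 0 (D(s) = 1 - 1*1 = 1 - 1 = 0)
v(3)*D(-1) + l = 3*0 + 30 = 0 + 30 = 30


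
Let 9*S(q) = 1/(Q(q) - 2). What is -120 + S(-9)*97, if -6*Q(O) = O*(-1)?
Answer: -7754/63 ≈ -123.08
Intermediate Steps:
Q(O) = O/6 (Q(O) = -O*(-1)/6 = -(-1)*O/6 = O/6)
S(q) = 1/(9*(-2 + q/6)) (S(q) = 1/(9*(q/6 - 2)) = 1/(9*(-2 + q/6)))
-120 + S(-9)*97 = -120 + (2/(3*(-12 - 9)))*97 = -120 + ((2/3)/(-21))*97 = -120 + ((2/3)*(-1/21))*97 = -120 - 2/63*97 = -120 - 194/63 = -7754/63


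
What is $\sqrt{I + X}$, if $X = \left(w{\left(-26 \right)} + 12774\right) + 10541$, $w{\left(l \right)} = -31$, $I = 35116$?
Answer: $20 \sqrt{146} \approx 241.66$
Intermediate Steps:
$X = 23284$ ($X = \left(-31 + 12774\right) + 10541 = 12743 + 10541 = 23284$)
$\sqrt{I + X} = \sqrt{35116 + 23284} = \sqrt{58400} = 20 \sqrt{146}$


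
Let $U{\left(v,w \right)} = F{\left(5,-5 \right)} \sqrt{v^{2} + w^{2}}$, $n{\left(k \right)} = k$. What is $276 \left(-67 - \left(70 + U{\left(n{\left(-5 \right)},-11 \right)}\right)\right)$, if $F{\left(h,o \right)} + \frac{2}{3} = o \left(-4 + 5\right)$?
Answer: $-37812 + 1564 \sqrt{146} \approx -18914.0$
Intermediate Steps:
$F{\left(h,o \right)} = - \frac{2}{3} + o$ ($F{\left(h,o \right)} = - \frac{2}{3} + o \left(-4 + 5\right) = - \frac{2}{3} + o 1 = - \frac{2}{3} + o$)
$U{\left(v,w \right)} = - \frac{17 \sqrt{v^{2} + w^{2}}}{3}$ ($U{\left(v,w \right)} = \left(- \frac{2}{3} - 5\right) \sqrt{v^{2} + w^{2}} = - \frac{17 \sqrt{v^{2} + w^{2}}}{3}$)
$276 \left(-67 - \left(70 + U{\left(n{\left(-5 \right)},-11 \right)}\right)\right) = 276 \left(-67 - \left(70 - \frac{17 \sqrt{\left(-5\right)^{2} + \left(-11\right)^{2}}}{3}\right)\right) = 276 \left(-67 - \left(70 - \frac{17 \sqrt{25 + 121}}{3}\right)\right) = 276 \left(-67 - \left(70 - \frac{17 \sqrt{146}}{3}\right)\right) = 276 \left(-137 + \frac{17 \sqrt{146}}{3}\right) = -37812 + 1564 \sqrt{146}$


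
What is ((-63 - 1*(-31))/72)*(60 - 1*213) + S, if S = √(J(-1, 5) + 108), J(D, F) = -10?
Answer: 68 + 7*√2 ≈ 77.900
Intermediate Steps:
S = 7*√2 (S = √(-10 + 108) = √98 = 7*√2 ≈ 9.8995)
((-63 - 1*(-31))/72)*(60 - 1*213) + S = ((-63 - 1*(-31))/72)*(60 - 1*213) + 7*√2 = ((-63 + 31)*(1/72))*(60 - 213) + 7*√2 = -32*1/72*(-153) + 7*√2 = -4/9*(-153) + 7*√2 = 68 + 7*√2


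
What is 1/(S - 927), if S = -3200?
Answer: -1/4127 ≈ -0.00024231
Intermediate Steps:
1/(S - 927) = 1/(-3200 - 927) = 1/(-4127) = -1/4127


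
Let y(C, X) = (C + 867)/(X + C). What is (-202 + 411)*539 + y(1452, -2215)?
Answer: 85950394/763 ≈ 1.1265e+5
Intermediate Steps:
y(C, X) = (867 + C)/(C + X)
(-202 + 411)*539 + y(1452, -2215) = (-202 + 411)*539 + (867 + 1452)/(1452 - 2215) = 209*539 + 2319/(-763) = 112651 - 1/763*2319 = 112651 - 2319/763 = 85950394/763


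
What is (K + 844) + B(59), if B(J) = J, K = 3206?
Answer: 4109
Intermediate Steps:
(K + 844) + B(59) = (3206 + 844) + 59 = 4050 + 59 = 4109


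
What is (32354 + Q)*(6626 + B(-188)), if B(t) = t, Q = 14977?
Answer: 304716978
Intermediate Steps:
(32354 + Q)*(6626 + B(-188)) = (32354 + 14977)*(6626 - 188) = 47331*6438 = 304716978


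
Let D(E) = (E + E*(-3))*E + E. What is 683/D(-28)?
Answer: -683/1596 ≈ -0.42794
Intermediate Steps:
D(E) = E - 2*E² (D(E) = (E - 3*E)*E + E = (-2*E)*E + E = -2*E² + E = E - 2*E²)
683/D(-28) = 683/((-28*(1 - 2*(-28)))) = 683/((-28*(1 + 56))) = 683/((-28*57)) = 683/(-1596) = 683*(-1/1596) = -683/1596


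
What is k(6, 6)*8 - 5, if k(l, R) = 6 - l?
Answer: -5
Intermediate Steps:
k(6, 6)*8 - 5 = (6 - 1*6)*8 - 5 = (6 - 6)*8 - 5 = 0*8 - 5 = 0 - 5 = -5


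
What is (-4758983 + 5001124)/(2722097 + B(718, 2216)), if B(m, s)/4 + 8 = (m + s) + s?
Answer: 242141/2742665 ≈ 0.088287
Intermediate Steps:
B(m, s) = -32 + 4*m + 8*s (B(m, s) = -32 + 4*((m + s) + s) = -32 + 4*(m + 2*s) = -32 + (4*m + 8*s) = -32 + 4*m + 8*s)
(-4758983 + 5001124)/(2722097 + B(718, 2216)) = (-4758983 + 5001124)/(2722097 + (-32 + 4*718 + 8*2216)) = 242141/(2722097 + (-32 + 2872 + 17728)) = 242141/(2722097 + 20568) = 242141/2742665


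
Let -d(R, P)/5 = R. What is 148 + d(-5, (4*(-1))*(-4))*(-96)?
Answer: -2252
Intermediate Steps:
d(R, P) = -5*R
148 + d(-5, (4*(-1))*(-4))*(-96) = 148 - 5*(-5)*(-96) = 148 + 25*(-96) = 148 - 2400 = -2252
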